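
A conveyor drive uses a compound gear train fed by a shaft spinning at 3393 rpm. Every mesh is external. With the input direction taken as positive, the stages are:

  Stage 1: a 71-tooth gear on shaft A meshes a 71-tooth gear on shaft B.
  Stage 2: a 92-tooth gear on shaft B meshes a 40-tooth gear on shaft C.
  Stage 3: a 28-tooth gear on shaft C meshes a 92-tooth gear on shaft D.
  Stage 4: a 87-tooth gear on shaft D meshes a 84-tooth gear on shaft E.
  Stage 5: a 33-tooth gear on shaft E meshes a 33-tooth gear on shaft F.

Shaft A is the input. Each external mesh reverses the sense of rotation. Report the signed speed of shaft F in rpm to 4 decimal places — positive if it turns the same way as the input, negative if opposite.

-2459.9250 rpm (opposite to input, |ω| = 2459.9250 rpm)

Stage 1 [71T→71T]: ω = 3393.0000×71/71 = 3393.0000 rpm, dir flips to −; running = −3393.0000
Stage 2 [92T→40T]: ω = 3393.0000×92/40 = 7803.9000 rpm, dir flips to +; running = +7803.9000
Stage 3 [28T→92T]: ω = 7803.9000×28/92 = 2375.1000 rpm, dir flips to −; running = −2375.1000
Stage 4 [87T→84T]: ω = 2375.1000×87/84 = 2459.9250 rpm, dir flips to +; running = +2459.9250
Stage 5 [33T→33T]: ω = 2459.9250×33/33 = 2459.9250 rpm, dir flips to −; running = −2459.9250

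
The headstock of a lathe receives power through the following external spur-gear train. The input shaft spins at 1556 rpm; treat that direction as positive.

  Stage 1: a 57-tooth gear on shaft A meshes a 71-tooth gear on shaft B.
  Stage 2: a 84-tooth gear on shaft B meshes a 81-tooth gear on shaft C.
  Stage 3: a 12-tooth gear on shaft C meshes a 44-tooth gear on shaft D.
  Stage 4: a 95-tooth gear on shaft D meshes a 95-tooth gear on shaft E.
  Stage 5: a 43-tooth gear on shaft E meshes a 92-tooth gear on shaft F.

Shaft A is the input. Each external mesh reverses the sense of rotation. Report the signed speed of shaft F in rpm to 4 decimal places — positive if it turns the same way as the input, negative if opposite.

-165.1314 rpm (opposite to input, |ω| = 165.1314 rpm)

Stage 1 [57T→71T]: ω = 1556.0000×57/71 = 1249.1831 rpm, dir flips to −; running = −1249.1831
Stage 2 [84T→81T]: ω = 1249.1831×84/81 = 1295.4491 rpm, dir flips to +; running = +1295.4491
Stage 3 [12T→44T]: ω = 1295.4491×12/44 = 353.3043 rpm, dir flips to −; running = −353.3043
Stage 4 [95T→95T]: ω = 353.3043×95/95 = 353.3043 rpm, dir flips to +; running = +353.3043
Stage 5 [43T→92T]: ω = 353.3043×43/92 = 165.1314 rpm, dir flips to −; running = −165.1314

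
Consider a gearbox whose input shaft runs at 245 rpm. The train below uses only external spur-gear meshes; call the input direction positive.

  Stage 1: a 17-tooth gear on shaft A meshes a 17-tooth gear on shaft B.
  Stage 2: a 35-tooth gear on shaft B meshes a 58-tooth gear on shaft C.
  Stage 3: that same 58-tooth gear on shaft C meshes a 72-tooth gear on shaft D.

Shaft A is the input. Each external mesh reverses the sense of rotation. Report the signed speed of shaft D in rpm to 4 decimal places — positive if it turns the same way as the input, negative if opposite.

Stage 1 [17T→17T]: ω = 245.0000×17/17 = 245.0000 rpm, dir flips to −; running = −245.0000
Stage 2 [35T→58T]: ω = 245.0000×35/58 = 147.8448 rpm, dir flips to +; running = +147.8448
Stage 3 [58T→72T]: ω = 147.8448×58/72 = 119.0972 rpm, dir flips to −; running = −119.0972

-119.0972 rpm (opposite to input, |ω| = 119.0972 rpm)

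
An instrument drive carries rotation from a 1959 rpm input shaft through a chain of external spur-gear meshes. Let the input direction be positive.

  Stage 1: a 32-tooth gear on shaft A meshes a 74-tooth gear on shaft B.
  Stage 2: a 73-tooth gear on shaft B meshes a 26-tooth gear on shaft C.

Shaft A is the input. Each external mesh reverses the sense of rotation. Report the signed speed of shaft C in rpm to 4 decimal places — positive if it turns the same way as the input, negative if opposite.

+2378.4948 rpm (same as input, |ω| = 2378.4948 rpm)

Stage 1 [32T→74T]: ω = 1959.0000×32/74 = 847.1351 rpm, dir flips to −; running = −847.1351
Stage 2 [73T→26T]: ω = 847.1351×73/26 = 2378.4948 rpm, dir flips to +; running = +2378.4948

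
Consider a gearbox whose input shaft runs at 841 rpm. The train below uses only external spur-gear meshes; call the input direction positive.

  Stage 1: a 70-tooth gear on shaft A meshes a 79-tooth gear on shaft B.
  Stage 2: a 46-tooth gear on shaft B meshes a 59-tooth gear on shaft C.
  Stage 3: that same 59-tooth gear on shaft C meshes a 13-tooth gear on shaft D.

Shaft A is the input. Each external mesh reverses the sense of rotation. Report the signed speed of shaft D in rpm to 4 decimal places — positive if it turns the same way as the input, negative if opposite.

Stage 1 [70T→79T]: ω = 841.0000×70/79 = 745.1899 rpm, dir flips to −; running = −745.1899
Stage 2 [46T→59T]: ω = 745.1899×46/59 = 580.9955 rpm, dir flips to +; running = +580.9955
Stage 3 [59T→13T]: ω = 580.9955×59/13 = 2636.8257 rpm, dir flips to −; running = −2636.8257

-2636.8257 rpm (opposite to input, |ω| = 2636.8257 rpm)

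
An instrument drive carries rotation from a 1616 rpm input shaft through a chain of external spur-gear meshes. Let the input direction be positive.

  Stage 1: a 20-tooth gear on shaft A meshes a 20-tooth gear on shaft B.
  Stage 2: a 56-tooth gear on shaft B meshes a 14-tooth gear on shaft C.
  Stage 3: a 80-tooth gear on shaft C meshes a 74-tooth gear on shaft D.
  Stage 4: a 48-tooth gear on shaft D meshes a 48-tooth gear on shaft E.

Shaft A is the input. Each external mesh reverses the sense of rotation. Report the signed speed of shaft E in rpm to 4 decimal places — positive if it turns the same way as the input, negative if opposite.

+6988.1081 rpm (same as input, |ω| = 6988.1081 rpm)

Stage 1 [20T→20T]: ω = 1616.0000×20/20 = 1616.0000 rpm, dir flips to −; running = −1616.0000
Stage 2 [56T→14T]: ω = 1616.0000×56/14 = 6464.0000 rpm, dir flips to +; running = +6464.0000
Stage 3 [80T→74T]: ω = 6464.0000×80/74 = 6988.1081 rpm, dir flips to −; running = −6988.1081
Stage 4 [48T→48T]: ω = 6988.1081×48/48 = 6988.1081 rpm, dir flips to +; running = +6988.1081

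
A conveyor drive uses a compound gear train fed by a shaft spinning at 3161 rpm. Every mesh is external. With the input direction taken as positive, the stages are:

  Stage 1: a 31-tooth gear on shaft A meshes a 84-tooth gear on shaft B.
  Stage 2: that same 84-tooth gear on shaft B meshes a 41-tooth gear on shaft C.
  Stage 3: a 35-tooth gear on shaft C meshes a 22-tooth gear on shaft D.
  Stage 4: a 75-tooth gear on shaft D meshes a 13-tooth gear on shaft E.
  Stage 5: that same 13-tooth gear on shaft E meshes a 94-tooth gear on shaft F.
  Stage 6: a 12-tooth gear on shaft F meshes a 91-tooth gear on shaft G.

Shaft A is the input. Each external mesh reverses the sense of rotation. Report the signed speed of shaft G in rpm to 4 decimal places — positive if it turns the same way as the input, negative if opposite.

+400.0562 rpm (same as input, |ω| = 400.0562 rpm)

Stage 1 [31T→84T]: ω = 3161.0000×31/84 = 1166.5595 rpm, dir flips to −; running = −1166.5595
Stage 2 [84T→41T]: ω = 1166.5595×84/41 = 2390.0244 rpm, dir flips to +; running = +2390.0244
Stage 3 [35T→22T]: ω = 2390.0244×35/22 = 3802.3115 rpm, dir flips to −; running = −3802.3115
Stage 4 [75T→13T]: ω = 3802.3115×75/13 = 21936.4127 rpm, dir flips to +; running = +21936.4127
Stage 5 [13T→94T]: ω = 21936.4127×13/94 = 3033.7592 rpm, dir flips to −; running = −3033.7592
Stage 6 [12T→91T]: ω = 3033.7592×12/91 = 400.0562 rpm, dir flips to +; running = +400.0562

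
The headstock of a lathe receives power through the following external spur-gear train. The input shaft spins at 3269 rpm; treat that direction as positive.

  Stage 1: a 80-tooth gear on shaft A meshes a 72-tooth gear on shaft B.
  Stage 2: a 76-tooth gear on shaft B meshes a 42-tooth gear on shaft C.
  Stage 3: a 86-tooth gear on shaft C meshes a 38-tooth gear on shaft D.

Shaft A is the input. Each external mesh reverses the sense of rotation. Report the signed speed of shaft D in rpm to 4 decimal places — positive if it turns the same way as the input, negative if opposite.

Stage 1 [80T→72T]: ω = 3269.0000×80/72 = 3632.2222 rpm, dir flips to −; running = −3632.2222
Stage 2 [76T→42T]: ω = 3632.2222×76/42 = 6572.5926 rpm, dir flips to +; running = +6572.5926
Stage 3 [86T→38T]: ω = 6572.5926×86/38 = 14874.8148 rpm, dir flips to −; running = −14874.8148

-14874.8148 rpm (opposite to input, |ω| = 14874.8148 rpm)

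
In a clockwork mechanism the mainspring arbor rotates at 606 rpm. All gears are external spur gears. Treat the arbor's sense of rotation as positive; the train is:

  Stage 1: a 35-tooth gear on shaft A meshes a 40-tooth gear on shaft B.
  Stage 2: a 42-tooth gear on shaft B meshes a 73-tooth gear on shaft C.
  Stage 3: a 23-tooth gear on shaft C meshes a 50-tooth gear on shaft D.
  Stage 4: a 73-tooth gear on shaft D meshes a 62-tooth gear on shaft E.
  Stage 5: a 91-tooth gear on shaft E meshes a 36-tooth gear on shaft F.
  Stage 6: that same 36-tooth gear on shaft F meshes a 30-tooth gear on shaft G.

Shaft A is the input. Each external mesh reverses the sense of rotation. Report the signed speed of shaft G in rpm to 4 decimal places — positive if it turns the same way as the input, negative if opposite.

Stage 1 [35T→40T]: ω = 606.0000×35/40 = 530.2500 rpm, dir flips to −; running = −530.2500
Stage 2 [42T→73T]: ω = 530.2500×42/73 = 305.0753 rpm, dir flips to +; running = +305.0753
Stage 3 [23T→50T]: ω = 305.0753×23/50 = 140.3347 rpm, dir flips to −; running = −140.3347
Stage 4 [73T→62T]: ω = 140.3347×73/62 = 165.2327 rpm, dir flips to +; running = +165.2327
Stage 5 [91T→36T]: ω = 165.2327×91/36 = 417.6717 rpm, dir flips to −; running = −417.6717
Stage 6 [36T→30T]: ω = 417.6717×36/30 = 501.2060 rpm, dir flips to +; running = +501.2060

+501.2060 rpm (same as input, |ω| = 501.2060 rpm)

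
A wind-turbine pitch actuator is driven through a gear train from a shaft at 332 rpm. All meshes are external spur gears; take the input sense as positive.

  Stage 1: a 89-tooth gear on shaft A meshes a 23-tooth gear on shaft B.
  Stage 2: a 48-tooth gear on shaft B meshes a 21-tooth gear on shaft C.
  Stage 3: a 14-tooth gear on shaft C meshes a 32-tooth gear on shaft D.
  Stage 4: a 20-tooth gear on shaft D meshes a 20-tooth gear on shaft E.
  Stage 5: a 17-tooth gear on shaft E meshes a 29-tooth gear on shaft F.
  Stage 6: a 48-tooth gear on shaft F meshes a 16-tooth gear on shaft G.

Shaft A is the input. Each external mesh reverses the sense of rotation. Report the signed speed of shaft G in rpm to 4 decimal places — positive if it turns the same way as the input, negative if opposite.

Stage 1 [89T→23T]: ω = 332.0000×89/23 = 1284.6957 rpm, dir flips to −; running = −1284.6957
Stage 2 [48T→21T]: ω = 1284.6957×48/21 = 2936.4472 rpm, dir flips to +; running = +2936.4472
Stage 3 [14T→32T]: ω = 2936.4472×14/32 = 1284.6957 rpm, dir flips to −; running = −1284.6957
Stage 4 [20T→20T]: ω = 1284.6957×20/20 = 1284.6957 rpm, dir flips to +; running = +1284.6957
Stage 5 [17T→29T]: ω = 1284.6957×17/29 = 753.0975 rpm, dir flips to −; running = −753.0975
Stage 6 [48T→16T]: ω = 753.0975×48/16 = 2259.2924 rpm, dir flips to +; running = +2259.2924

+2259.2924 rpm (same as input, |ω| = 2259.2924 rpm)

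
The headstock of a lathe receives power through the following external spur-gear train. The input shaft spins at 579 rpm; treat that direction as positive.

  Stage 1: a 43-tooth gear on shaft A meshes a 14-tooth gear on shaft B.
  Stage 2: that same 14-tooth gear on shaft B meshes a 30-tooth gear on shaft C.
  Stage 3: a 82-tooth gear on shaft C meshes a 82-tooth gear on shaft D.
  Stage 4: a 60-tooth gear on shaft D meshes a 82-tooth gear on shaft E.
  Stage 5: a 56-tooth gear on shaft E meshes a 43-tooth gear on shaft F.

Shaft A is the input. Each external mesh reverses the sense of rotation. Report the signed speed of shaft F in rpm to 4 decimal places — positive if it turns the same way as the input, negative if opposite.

Stage 1 [43T→14T]: ω = 579.0000×43/14 = 1778.3571 rpm, dir flips to −; running = −1778.3571
Stage 2 [14T→30T]: ω = 1778.3571×14/30 = 829.9000 rpm, dir flips to +; running = +829.9000
Stage 3 [82T→82T]: ω = 829.9000×82/82 = 829.9000 rpm, dir flips to −; running = −829.9000
Stage 4 [60T→82T]: ω = 829.9000×60/82 = 607.2439 rpm, dir flips to +; running = +607.2439
Stage 5 [56T→43T]: ω = 607.2439×56/43 = 790.8293 rpm, dir flips to −; running = −790.8293

-790.8293 rpm (opposite to input, |ω| = 790.8293 rpm)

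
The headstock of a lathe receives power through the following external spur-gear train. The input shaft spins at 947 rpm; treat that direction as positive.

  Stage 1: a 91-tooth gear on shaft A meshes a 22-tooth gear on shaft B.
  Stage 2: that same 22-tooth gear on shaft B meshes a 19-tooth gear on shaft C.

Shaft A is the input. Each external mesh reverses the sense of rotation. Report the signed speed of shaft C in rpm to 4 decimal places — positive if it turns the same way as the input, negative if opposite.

Stage 1 [91T→22T]: ω = 947.0000×91/22 = 3917.1364 rpm, dir flips to −; running = −3917.1364
Stage 2 [22T→19T]: ω = 3917.1364×22/19 = 4535.6316 rpm, dir flips to +; running = +4535.6316

+4535.6316 rpm (same as input, |ω| = 4535.6316 rpm)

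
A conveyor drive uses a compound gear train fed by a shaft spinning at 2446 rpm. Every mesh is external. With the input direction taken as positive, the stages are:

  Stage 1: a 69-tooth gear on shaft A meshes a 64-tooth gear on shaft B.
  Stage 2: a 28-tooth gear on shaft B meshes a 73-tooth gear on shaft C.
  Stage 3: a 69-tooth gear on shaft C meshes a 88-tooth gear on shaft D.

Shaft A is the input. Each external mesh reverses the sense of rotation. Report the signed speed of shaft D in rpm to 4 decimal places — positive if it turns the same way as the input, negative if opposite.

Stage 1 [69T→64T]: ω = 2446.0000×69/64 = 2637.0938 rpm, dir flips to −; running = −2637.0938
Stage 2 [28T→73T]: ω = 2637.0938×28/73 = 1011.4880 rpm, dir flips to +; running = +1011.4880
Stage 3 [69T→88T]: ω = 1011.4880×69/88 = 793.0986 rpm, dir flips to −; running = −793.0986

-793.0986 rpm (opposite to input, |ω| = 793.0986 rpm)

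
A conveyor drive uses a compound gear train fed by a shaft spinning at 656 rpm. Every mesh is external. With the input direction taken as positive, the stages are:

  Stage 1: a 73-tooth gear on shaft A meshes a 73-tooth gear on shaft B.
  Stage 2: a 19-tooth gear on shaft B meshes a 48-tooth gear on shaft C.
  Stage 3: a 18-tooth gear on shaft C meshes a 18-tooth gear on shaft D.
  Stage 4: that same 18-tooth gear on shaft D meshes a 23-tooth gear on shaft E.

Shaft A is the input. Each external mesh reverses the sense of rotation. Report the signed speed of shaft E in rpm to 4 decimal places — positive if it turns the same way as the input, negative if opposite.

+203.2174 rpm (same as input, |ω| = 203.2174 rpm)

Stage 1 [73T→73T]: ω = 656.0000×73/73 = 656.0000 rpm, dir flips to −; running = −656.0000
Stage 2 [19T→48T]: ω = 656.0000×19/48 = 259.6667 rpm, dir flips to +; running = +259.6667
Stage 3 [18T→18T]: ω = 259.6667×18/18 = 259.6667 rpm, dir flips to −; running = −259.6667
Stage 4 [18T→23T]: ω = 259.6667×18/23 = 203.2174 rpm, dir flips to +; running = +203.2174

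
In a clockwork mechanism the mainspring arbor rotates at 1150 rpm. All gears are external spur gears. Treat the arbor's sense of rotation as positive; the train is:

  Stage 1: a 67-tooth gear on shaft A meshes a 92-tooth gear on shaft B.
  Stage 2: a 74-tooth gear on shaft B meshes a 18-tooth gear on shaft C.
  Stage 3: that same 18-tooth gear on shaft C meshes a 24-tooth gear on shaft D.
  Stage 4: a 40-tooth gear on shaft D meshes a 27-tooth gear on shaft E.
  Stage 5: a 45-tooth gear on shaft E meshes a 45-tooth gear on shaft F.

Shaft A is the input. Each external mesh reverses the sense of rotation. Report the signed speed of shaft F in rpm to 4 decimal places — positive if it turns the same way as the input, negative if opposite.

Stage 1 [67T→92T]: ω = 1150.0000×67/92 = 837.5000 rpm, dir flips to −; running = −837.5000
Stage 2 [74T→18T]: ω = 837.5000×74/18 = 3443.0556 rpm, dir flips to +; running = +3443.0556
Stage 3 [18T→24T]: ω = 3443.0556×18/24 = 2582.2917 rpm, dir flips to −; running = −2582.2917
Stage 4 [40T→27T]: ω = 2582.2917×40/27 = 3825.6173 rpm, dir flips to +; running = +3825.6173
Stage 5 [45T→45T]: ω = 3825.6173×45/45 = 3825.6173 rpm, dir flips to −; running = −3825.6173

-3825.6173 rpm (opposite to input, |ω| = 3825.6173 rpm)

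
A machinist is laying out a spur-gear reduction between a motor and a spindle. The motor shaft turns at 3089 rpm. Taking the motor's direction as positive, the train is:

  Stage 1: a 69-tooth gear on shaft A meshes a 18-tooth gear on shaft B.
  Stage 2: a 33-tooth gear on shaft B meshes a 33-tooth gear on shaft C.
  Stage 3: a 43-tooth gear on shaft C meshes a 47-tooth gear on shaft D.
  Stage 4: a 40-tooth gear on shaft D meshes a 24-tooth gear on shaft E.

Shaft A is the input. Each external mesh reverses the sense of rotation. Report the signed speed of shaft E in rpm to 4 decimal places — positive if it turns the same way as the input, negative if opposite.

Stage 1 [69T→18T]: ω = 3089.0000×69/18 = 11841.1667 rpm, dir flips to −; running = −11841.1667
Stage 2 [33T→33T]: ω = 11841.1667×33/33 = 11841.1667 rpm, dir flips to +; running = +11841.1667
Stage 3 [43T→47T]: ω = 11841.1667×43/47 = 10833.4078 rpm, dir flips to −; running = −10833.4078
Stage 4 [40T→24T]: ω = 10833.4078×40/24 = 18055.6797 rpm, dir flips to +; running = +18055.6797

+18055.6797 rpm (same as input, |ω| = 18055.6797 rpm)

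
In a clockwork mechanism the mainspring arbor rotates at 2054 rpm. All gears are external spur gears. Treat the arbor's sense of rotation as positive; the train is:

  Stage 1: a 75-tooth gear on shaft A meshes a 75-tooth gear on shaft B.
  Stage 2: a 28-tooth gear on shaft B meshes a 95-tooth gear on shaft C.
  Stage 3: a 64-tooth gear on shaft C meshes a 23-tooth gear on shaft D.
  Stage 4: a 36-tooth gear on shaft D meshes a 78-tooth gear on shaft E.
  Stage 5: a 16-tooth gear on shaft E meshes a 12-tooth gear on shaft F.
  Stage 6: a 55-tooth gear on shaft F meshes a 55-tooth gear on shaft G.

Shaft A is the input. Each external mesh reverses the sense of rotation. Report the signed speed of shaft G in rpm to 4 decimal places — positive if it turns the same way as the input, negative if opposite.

+1036.6535 rpm (same as input, |ω| = 1036.6535 rpm)

Stage 1 [75T→75T]: ω = 2054.0000×75/75 = 2054.0000 rpm, dir flips to −; running = −2054.0000
Stage 2 [28T→95T]: ω = 2054.0000×28/95 = 605.3895 rpm, dir flips to +; running = +605.3895
Stage 3 [64T→23T]: ω = 605.3895×64/23 = 1684.5620 rpm, dir flips to −; running = −1684.5620
Stage 4 [36T→78T]: ω = 1684.5620×36/78 = 777.4902 rpm, dir flips to +; running = +777.4902
Stage 5 [16T→12T]: ω = 777.4902×16/12 = 1036.6535 rpm, dir flips to −; running = −1036.6535
Stage 6 [55T→55T]: ω = 1036.6535×55/55 = 1036.6535 rpm, dir flips to +; running = +1036.6535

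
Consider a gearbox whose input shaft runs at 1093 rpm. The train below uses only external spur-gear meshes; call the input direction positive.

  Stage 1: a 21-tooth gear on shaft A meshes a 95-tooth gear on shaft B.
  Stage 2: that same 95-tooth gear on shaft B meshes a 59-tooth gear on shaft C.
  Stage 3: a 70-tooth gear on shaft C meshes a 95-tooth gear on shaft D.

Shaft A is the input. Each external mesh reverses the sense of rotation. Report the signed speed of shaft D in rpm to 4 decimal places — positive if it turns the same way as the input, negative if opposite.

Stage 1 [21T→95T]: ω = 1093.0000×21/95 = 241.6105 rpm, dir flips to −; running = −241.6105
Stage 2 [95T→59T]: ω = 241.6105×95/59 = 389.0339 rpm, dir flips to +; running = +389.0339
Stage 3 [70T→95T]: ω = 389.0339×70/95 = 286.6566 rpm, dir flips to −; running = −286.6566

-286.6566 rpm (opposite to input, |ω| = 286.6566 rpm)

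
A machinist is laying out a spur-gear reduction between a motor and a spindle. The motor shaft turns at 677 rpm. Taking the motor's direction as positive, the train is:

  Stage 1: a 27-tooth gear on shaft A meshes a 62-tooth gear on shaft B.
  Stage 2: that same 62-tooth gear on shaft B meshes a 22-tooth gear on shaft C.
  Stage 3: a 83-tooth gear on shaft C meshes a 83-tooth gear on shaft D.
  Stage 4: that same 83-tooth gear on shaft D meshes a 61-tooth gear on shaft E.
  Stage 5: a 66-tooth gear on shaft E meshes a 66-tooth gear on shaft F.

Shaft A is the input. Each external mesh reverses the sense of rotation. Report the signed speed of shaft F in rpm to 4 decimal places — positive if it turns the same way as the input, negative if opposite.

Stage 1 [27T→62T]: ω = 677.0000×27/62 = 294.8226 rpm, dir flips to −; running = −294.8226
Stage 2 [62T→22T]: ω = 294.8226×62/22 = 830.8636 rpm, dir flips to +; running = +830.8636
Stage 3 [83T→83T]: ω = 830.8636×83/83 = 830.8636 rpm, dir flips to −; running = −830.8636
Stage 4 [83T→61T]: ω = 830.8636×83/61 = 1130.5194 rpm, dir flips to +; running = +1130.5194
Stage 5 [66T→66T]: ω = 1130.5194×66/66 = 1130.5194 rpm, dir flips to −; running = −1130.5194

-1130.5194 rpm (opposite to input, |ω| = 1130.5194 rpm)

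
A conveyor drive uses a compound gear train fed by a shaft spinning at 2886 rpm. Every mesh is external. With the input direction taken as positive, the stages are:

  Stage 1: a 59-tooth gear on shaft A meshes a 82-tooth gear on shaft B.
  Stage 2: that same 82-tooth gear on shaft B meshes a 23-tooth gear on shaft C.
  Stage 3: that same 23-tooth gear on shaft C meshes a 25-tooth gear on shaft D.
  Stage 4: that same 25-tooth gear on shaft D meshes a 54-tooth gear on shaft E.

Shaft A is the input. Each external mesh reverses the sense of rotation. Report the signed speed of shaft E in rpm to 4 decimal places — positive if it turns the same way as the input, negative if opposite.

+3153.2222 rpm (same as input, |ω| = 3153.2222 rpm)

Stage 1 [59T→82T]: ω = 2886.0000×59/82 = 2076.5122 rpm, dir flips to −; running = −2076.5122
Stage 2 [82T→23T]: ω = 2076.5122×82/23 = 7403.2174 rpm, dir flips to +; running = +7403.2174
Stage 3 [23T→25T]: ω = 7403.2174×23/25 = 6810.9600 rpm, dir flips to −; running = −6810.9600
Stage 4 [25T→54T]: ω = 6810.9600×25/54 = 3153.2222 rpm, dir flips to +; running = +3153.2222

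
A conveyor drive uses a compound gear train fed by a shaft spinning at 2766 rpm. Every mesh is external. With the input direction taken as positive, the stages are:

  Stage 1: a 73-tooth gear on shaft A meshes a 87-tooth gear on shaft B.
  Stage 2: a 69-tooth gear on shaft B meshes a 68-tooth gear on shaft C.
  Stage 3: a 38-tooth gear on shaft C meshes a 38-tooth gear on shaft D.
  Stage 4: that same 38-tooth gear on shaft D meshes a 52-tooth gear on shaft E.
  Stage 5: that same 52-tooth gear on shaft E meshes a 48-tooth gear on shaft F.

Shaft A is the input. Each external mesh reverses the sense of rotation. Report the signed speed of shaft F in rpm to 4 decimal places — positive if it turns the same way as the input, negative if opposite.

Stage 1 [73T→87T]: ω = 2766.0000×73/87 = 2320.8966 rpm, dir flips to −; running = −2320.8966
Stage 2 [69T→68T]: ω = 2320.8966×69/68 = 2355.0274 rpm, dir flips to +; running = +2355.0274
Stage 3 [38T→38T]: ω = 2355.0274×38/38 = 2355.0274 rpm, dir flips to −; running = −2355.0274
Stage 4 [38T→52T]: ω = 2355.0274×38/52 = 1720.9815 rpm, dir flips to +; running = +1720.9815
Stage 5 [52T→48T]: ω = 1720.9815×52/48 = 1864.3967 rpm, dir flips to −; running = −1864.3967

-1864.3967 rpm (opposite to input, |ω| = 1864.3967 rpm)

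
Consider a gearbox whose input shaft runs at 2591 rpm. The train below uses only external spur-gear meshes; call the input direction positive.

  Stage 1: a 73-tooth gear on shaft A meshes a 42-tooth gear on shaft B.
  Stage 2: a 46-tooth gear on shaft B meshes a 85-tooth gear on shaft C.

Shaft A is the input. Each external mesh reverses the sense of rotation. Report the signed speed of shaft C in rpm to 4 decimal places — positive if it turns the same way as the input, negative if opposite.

Stage 1 [73T→42T]: ω = 2591.0000×73/42 = 4503.4048 rpm, dir flips to −; running = −4503.4048
Stage 2 [46T→85T]: ω = 4503.4048×46/85 = 2437.1367 rpm, dir flips to +; running = +2437.1367

+2437.1367 rpm (same as input, |ω| = 2437.1367 rpm)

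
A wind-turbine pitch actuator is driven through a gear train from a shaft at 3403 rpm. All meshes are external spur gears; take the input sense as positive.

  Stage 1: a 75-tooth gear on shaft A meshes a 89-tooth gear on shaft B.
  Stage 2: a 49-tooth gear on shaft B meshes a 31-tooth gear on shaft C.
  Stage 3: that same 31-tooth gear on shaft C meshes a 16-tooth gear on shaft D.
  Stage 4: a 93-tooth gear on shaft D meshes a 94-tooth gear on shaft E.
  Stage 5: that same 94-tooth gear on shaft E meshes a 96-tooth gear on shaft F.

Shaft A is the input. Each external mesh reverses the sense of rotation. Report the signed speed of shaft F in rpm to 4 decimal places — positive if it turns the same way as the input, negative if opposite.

-8507.8734 rpm (opposite to input, |ω| = 8507.8734 rpm)

Stage 1 [75T→89T]: ω = 3403.0000×75/89 = 2867.6966 rpm, dir flips to −; running = −2867.6966
Stage 2 [49T→31T]: ω = 2867.6966×49/31 = 4532.8108 rpm, dir flips to +; running = +4532.8108
Stage 3 [31T→16T]: ω = 4532.8108×31/16 = 8782.3209 rpm, dir flips to −; running = −8782.3209
Stage 4 [93T→94T]: ω = 8782.3209×93/94 = 8688.8920 rpm, dir flips to +; running = +8688.8920
Stage 5 [94T→96T]: ω = 8688.8920×94/96 = 8507.8734 rpm, dir flips to −; running = −8507.8734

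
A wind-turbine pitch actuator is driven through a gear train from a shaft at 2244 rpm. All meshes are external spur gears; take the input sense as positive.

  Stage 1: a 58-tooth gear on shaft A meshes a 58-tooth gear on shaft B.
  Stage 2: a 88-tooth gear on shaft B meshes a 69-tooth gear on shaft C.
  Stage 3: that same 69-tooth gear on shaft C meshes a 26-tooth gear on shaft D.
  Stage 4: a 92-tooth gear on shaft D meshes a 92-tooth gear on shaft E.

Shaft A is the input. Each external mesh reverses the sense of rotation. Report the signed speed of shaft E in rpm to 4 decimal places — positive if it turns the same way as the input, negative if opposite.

+7595.0769 rpm (same as input, |ω| = 7595.0769 rpm)

Stage 1 [58T→58T]: ω = 2244.0000×58/58 = 2244.0000 rpm, dir flips to −; running = −2244.0000
Stage 2 [88T→69T]: ω = 2244.0000×88/69 = 2861.9130 rpm, dir flips to +; running = +2861.9130
Stage 3 [69T→26T]: ω = 2861.9130×69/26 = 7595.0769 rpm, dir flips to −; running = −7595.0769
Stage 4 [92T→92T]: ω = 7595.0769×92/92 = 7595.0769 rpm, dir flips to +; running = +7595.0769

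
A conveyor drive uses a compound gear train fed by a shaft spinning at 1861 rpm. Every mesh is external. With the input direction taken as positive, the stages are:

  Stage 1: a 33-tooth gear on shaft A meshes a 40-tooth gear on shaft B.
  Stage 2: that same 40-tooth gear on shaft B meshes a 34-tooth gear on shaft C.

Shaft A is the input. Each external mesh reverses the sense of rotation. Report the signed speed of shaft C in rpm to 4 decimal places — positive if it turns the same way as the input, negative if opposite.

+1806.2647 rpm (same as input, |ω| = 1806.2647 rpm)

Stage 1 [33T→40T]: ω = 1861.0000×33/40 = 1535.3250 rpm, dir flips to −; running = −1535.3250
Stage 2 [40T→34T]: ω = 1535.3250×40/34 = 1806.2647 rpm, dir flips to +; running = +1806.2647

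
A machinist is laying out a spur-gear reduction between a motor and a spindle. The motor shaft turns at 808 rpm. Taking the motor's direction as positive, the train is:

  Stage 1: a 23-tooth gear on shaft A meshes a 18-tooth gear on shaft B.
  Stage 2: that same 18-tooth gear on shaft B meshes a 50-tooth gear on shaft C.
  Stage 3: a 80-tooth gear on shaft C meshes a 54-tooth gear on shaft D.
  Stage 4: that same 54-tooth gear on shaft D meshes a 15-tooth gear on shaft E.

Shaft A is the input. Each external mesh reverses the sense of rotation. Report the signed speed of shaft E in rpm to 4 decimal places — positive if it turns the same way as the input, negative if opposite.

+1982.2933 rpm (same as input, |ω| = 1982.2933 rpm)

Stage 1 [23T→18T]: ω = 808.0000×23/18 = 1032.4444 rpm, dir flips to −; running = −1032.4444
Stage 2 [18T→50T]: ω = 1032.4444×18/50 = 371.6800 rpm, dir flips to +; running = +371.6800
Stage 3 [80T→54T]: ω = 371.6800×80/54 = 550.6370 rpm, dir flips to −; running = −550.6370
Stage 4 [54T→15T]: ω = 550.6370×54/15 = 1982.2933 rpm, dir flips to +; running = +1982.2933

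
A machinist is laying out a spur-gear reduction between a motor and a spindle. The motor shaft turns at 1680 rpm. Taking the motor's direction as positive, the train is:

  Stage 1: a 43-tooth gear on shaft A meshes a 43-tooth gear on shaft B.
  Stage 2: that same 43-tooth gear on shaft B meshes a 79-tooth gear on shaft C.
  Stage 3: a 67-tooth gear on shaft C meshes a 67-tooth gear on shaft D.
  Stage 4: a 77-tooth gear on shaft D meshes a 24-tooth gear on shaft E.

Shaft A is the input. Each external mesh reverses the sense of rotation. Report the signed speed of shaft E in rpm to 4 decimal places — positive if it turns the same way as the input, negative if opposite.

Stage 1 [43T→43T]: ω = 1680.0000×43/43 = 1680.0000 rpm, dir flips to −; running = −1680.0000
Stage 2 [43T→79T]: ω = 1680.0000×43/79 = 914.4304 rpm, dir flips to +; running = +914.4304
Stage 3 [67T→67T]: ω = 914.4304×67/67 = 914.4304 rpm, dir flips to −; running = −914.4304
Stage 4 [77T→24T]: ω = 914.4304×77/24 = 2933.7975 rpm, dir flips to +; running = +2933.7975

+2933.7975 rpm (same as input, |ω| = 2933.7975 rpm)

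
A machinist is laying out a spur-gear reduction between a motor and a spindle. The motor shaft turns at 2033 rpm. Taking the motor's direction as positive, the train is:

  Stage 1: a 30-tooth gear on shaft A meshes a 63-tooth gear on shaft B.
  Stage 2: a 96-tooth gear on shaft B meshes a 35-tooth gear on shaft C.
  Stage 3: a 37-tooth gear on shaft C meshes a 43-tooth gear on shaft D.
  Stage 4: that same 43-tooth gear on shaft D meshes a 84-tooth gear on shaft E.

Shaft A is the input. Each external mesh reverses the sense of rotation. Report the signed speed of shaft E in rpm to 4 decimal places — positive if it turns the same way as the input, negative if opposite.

+1169.6171 rpm (same as input, |ω| = 1169.6171 rpm)

Stage 1 [30T→63T]: ω = 2033.0000×30/63 = 968.0952 rpm, dir flips to −; running = −968.0952
Stage 2 [96T→35T]: ω = 968.0952×96/35 = 2655.3469 rpm, dir flips to +; running = +2655.3469
Stage 3 [37T→43T]: ω = 2655.3469×37/43 = 2284.8334 rpm, dir flips to −; running = −2284.8334
Stage 4 [43T→84T]: ω = 2284.8334×43/84 = 1169.6171 rpm, dir flips to +; running = +1169.6171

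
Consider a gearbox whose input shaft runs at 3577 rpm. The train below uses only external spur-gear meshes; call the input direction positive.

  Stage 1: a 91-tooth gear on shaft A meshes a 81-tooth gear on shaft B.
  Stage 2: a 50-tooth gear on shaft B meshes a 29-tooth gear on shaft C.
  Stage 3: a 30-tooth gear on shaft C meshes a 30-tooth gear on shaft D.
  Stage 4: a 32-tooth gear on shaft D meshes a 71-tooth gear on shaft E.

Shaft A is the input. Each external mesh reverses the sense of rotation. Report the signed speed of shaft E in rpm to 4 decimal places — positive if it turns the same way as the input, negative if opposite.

Stage 1 [91T→81T]: ω = 3577.0000×91/81 = 4018.6049 rpm, dir flips to −; running = −4018.6049
Stage 2 [50T→29T]: ω = 4018.6049×50/29 = 6928.6292 rpm, dir flips to +; running = +6928.6292
Stage 3 [30T→30T]: ω = 6928.6292×30/30 = 6928.6292 rpm, dir flips to −; running = −6928.6292
Stage 4 [32T→71T]: ω = 6928.6292×32/71 = 3122.7625 rpm, dir flips to +; running = +3122.7625

+3122.7625 rpm (same as input, |ω| = 3122.7625 rpm)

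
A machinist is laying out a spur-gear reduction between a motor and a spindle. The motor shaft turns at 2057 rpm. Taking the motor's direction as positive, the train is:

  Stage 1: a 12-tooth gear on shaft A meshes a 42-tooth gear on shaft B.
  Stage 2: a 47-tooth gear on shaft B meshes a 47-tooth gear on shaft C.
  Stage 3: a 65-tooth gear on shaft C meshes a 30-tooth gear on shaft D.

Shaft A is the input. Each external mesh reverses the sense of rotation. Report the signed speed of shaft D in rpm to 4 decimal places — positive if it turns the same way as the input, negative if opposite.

-1273.3810 rpm (opposite to input, |ω| = 1273.3810 rpm)

Stage 1 [12T→42T]: ω = 2057.0000×12/42 = 587.7143 rpm, dir flips to −; running = −587.7143
Stage 2 [47T→47T]: ω = 587.7143×47/47 = 587.7143 rpm, dir flips to +; running = +587.7143
Stage 3 [65T→30T]: ω = 587.7143×65/30 = 1273.3810 rpm, dir flips to −; running = −1273.3810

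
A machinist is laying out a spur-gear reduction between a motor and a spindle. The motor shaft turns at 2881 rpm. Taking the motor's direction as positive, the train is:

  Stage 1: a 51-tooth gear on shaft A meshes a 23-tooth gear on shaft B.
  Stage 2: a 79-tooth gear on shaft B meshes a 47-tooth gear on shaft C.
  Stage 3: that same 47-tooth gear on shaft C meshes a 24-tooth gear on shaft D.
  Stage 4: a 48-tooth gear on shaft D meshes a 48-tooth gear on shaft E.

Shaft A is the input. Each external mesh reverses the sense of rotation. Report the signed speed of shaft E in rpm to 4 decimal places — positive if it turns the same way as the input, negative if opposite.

Stage 1 [51T→23T]: ω = 2881.0000×51/23 = 6388.3043 rpm, dir flips to −; running = −6388.3043
Stage 2 [79T→47T]: ω = 6388.3043×79/47 = 10737.7882 rpm, dir flips to +; running = +10737.7882
Stage 3 [47T→24T]: ω = 10737.7882×47/24 = 21028.1685 rpm, dir flips to −; running = −21028.1685
Stage 4 [48T→48T]: ω = 21028.1685×48/48 = 21028.1685 rpm, dir flips to +; running = +21028.1685

+21028.1685 rpm (same as input, |ω| = 21028.1685 rpm)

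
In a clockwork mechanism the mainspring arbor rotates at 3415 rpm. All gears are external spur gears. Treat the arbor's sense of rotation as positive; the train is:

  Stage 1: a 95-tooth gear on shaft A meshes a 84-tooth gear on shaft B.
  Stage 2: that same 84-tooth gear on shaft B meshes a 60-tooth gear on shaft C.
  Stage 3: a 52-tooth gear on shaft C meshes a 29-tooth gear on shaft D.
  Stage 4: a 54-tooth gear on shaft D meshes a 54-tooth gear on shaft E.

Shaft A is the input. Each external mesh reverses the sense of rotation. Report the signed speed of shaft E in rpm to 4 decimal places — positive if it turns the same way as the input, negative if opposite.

+9695.4598 rpm (same as input, |ω| = 9695.4598 rpm)

Stage 1 [95T→84T]: ω = 3415.0000×95/84 = 3862.2024 rpm, dir flips to −; running = −3862.2024
Stage 2 [84T→60T]: ω = 3862.2024×84/60 = 5407.0833 rpm, dir flips to +; running = +5407.0833
Stage 3 [52T→29T]: ω = 5407.0833×52/29 = 9695.4598 rpm, dir flips to −; running = −9695.4598
Stage 4 [54T→54T]: ω = 9695.4598×54/54 = 9695.4598 rpm, dir flips to +; running = +9695.4598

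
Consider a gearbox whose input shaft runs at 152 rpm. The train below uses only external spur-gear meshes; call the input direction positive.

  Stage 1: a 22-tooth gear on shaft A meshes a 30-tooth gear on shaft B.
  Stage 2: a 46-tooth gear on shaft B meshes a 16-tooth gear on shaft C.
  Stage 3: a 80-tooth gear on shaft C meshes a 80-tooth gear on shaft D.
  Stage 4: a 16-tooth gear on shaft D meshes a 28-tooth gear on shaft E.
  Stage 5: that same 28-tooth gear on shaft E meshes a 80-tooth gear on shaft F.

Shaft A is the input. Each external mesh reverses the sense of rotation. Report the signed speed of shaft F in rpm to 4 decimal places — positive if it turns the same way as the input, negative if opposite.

Stage 1 [22T→30T]: ω = 152.0000×22/30 = 111.4667 rpm, dir flips to −; running = −111.4667
Stage 2 [46T→16T]: ω = 111.4667×46/16 = 320.4667 rpm, dir flips to +; running = +320.4667
Stage 3 [80T→80T]: ω = 320.4667×80/80 = 320.4667 rpm, dir flips to −; running = −320.4667
Stage 4 [16T→28T]: ω = 320.4667×16/28 = 183.1238 rpm, dir flips to +; running = +183.1238
Stage 5 [28T→80T]: ω = 183.1238×28/80 = 64.0933 rpm, dir flips to −; running = −64.0933

-64.0933 rpm (opposite to input, |ω| = 64.0933 rpm)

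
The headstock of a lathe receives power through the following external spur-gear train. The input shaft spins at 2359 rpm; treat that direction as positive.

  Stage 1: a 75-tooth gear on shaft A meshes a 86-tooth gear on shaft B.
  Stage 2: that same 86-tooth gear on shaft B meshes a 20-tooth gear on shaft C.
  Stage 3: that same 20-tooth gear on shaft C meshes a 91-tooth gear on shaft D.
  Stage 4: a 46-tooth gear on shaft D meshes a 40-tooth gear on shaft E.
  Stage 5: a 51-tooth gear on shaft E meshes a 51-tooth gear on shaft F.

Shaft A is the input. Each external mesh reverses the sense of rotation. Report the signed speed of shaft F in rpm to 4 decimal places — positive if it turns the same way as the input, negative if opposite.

Stage 1 [75T→86T]: ω = 2359.0000×75/86 = 2057.2674 rpm, dir flips to −; running = −2057.2674
Stage 2 [86T→20T]: ω = 2057.2674×86/20 = 8846.2500 rpm, dir flips to +; running = +8846.2500
Stage 3 [20T→91T]: ω = 8846.2500×20/91 = 1944.2308 rpm, dir flips to −; running = −1944.2308
Stage 4 [46T→40T]: ω = 1944.2308×46/40 = 2235.8654 rpm, dir flips to +; running = +2235.8654
Stage 5 [51T→51T]: ω = 2235.8654×51/51 = 2235.8654 rpm, dir flips to −; running = −2235.8654

-2235.8654 rpm (opposite to input, |ω| = 2235.8654 rpm)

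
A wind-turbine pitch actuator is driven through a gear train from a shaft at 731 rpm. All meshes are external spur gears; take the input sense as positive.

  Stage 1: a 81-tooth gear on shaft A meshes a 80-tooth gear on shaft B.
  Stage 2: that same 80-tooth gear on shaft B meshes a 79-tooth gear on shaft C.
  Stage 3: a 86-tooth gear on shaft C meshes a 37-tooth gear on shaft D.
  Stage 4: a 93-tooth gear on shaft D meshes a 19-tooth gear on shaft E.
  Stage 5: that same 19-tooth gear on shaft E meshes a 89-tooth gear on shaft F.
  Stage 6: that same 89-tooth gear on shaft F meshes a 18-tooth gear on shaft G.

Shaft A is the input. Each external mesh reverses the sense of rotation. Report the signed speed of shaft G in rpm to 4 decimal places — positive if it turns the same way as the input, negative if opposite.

+9000.8283 rpm (same as input, |ω| = 9000.8283 rpm)

Stage 1 [81T→80T]: ω = 731.0000×81/80 = 740.1375 rpm, dir flips to −; running = −740.1375
Stage 2 [80T→79T]: ω = 740.1375×80/79 = 749.5063 rpm, dir flips to +; running = +749.5063
Stage 3 [86T→37T]: ω = 749.5063×86/37 = 1742.0958 rpm, dir flips to −; running = −1742.0958
Stage 4 [93T→19T]: ω = 1742.0958×93/19 = 8527.1005 rpm, dir flips to +; running = +8527.1005
Stage 5 [19T→89T]: ω = 8527.1005×19/89 = 1820.3922 rpm, dir flips to −; running = −1820.3922
Stage 6 [89T→18T]: ω = 1820.3922×89/18 = 9000.8283 rpm, dir flips to +; running = +9000.8283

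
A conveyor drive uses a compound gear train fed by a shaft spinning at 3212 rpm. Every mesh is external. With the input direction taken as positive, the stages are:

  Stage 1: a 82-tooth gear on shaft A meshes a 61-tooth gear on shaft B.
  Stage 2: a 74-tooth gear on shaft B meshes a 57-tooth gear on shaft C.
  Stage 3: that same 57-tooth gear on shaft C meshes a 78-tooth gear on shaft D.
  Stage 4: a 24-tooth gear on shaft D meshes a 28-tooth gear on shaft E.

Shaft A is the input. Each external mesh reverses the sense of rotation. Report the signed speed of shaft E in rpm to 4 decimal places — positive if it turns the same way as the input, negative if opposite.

+3511.1540 rpm (same as input, |ω| = 3511.1540 rpm)

Stage 1 [82T→61T]: ω = 3212.0000×82/61 = 4317.7705 rpm, dir flips to −; running = −4317.7705
Stage 2 [74T→57T]: ω = 4317.7705×74/57 = 5605.5266 rpm, dir flips to +; running = +5605.5266
Stage 3 [57T→78T]: ω = 5605.5266×57/78 = 4096.3464 rpm, dir flips to −; running = −4096.3464
Stage 4 [24T→28T]: ω = 4096.3464×24/28 = 3511.1540 rpm, dir flips to +; running = +3511.1540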